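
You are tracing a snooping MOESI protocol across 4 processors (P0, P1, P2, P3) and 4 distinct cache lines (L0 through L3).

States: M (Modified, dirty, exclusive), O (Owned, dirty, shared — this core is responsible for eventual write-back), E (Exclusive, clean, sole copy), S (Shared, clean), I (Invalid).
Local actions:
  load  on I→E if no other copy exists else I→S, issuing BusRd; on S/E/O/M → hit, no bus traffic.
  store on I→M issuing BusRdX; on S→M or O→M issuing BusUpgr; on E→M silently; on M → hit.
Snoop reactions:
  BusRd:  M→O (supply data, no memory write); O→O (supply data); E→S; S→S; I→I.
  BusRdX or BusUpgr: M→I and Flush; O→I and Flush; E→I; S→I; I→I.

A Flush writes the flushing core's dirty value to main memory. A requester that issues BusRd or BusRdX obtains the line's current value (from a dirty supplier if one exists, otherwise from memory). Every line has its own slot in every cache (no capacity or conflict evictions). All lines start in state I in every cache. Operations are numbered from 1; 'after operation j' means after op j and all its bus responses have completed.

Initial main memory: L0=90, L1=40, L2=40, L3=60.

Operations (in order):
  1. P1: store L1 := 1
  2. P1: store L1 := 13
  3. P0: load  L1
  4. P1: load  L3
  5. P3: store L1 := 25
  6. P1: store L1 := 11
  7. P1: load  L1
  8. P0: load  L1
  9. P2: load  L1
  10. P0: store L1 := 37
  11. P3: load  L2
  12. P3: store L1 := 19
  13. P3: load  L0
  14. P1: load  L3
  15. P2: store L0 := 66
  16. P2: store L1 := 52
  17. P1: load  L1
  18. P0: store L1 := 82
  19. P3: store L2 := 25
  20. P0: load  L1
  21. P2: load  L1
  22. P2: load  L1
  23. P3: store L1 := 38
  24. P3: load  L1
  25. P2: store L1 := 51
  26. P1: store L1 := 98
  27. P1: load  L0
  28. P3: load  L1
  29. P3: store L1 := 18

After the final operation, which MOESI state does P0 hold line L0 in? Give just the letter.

state = I

1. P1: store L1 := 1  bus=[BusRdX]  L1: P0=I P1=M P2=I P3=I  mem[L1]=40
2. P1: store L1 := 13  bus=[-]  L1: P0=I P1=M P2=I P3=I  mem[L1]=40
3. P0: load  L1  bus=[BusRd]  L1: P0=S P1=O P2=I P3=I  mem[L1]=40
4. P1: load  L3  bus=[BusRd]  L3: P0=I P1=E P2=I P3=I  mem[L3]=60
5. P3: store L1 := 25  bus=[BusRdX,Flush]  L1: P0=I P1=I P2=I P3=M  mem[L1]=13
6. P1: store L1 := 11  bus=[BusRdX,Flush]  L1: P0=I P1=M P2=I P3=I  mem[L1]=25
7. P1: load  L1  bus=[-]  L1: P0=I P1=M P2=I P3=I  mem[L1]=25
8. P0: load  L1  bus=[BusRd]  L1: P0=S P1=O P2=I P3=I  mem[L1]=25
9. P2: load  L1  bus=[BusRd]  L1: P0=S P1=O P2=S P3=I  mem[L1]=25
10. P0: store L1 := 37  bus=[BusUpgr,Flush]  L1: P0=M P1=I P2=I P3=I  mem[L1]=11
11. P3: load  L2  bus=[BusRd]  L2: P0=I P1=I P2=I P3=E  mem[L2]=40
12. P3: store L1 := 19  bus=[BusRdX,Flush]  L1: P0=I P1=I P2=I P3=M  mem[L1]=37
13. P3: load  L0  bus=[BusRd]  L0: P0=I P1=I P2=I P3=E  mem[L0]=90
14. P1: load  L3  bus=[-]  L3: P0=I P1=E P2=I P3=I  mem[L3]=60
15. P2: store L0 := 66  bus=[BusRdX]  L0: P0=I P1=I P2=M P3=I  mem[L0]=90
16. P2: store L1 := 52  bus=[BusRdX,Flush]  L1: P0=I P1=I P2=M P3=I  mem[L1]=19
17. P1: load  L1  bus=[BusRd]  L1: P0=I P1=S P2=O P3=I  mem[L1]=19
18. P0: store L1 := 82  bus=[BusRdX,Flush]  L1: P0=M P1=I P2=I P3=I  mem[L1]=52
19. P3: store L2 := 25  bus=[-]  L2: P0=I P1=I P2=I P3=M  mem[L2]=40
20. P0: load  L1  bus=[-]  L1: P0=M P1=I P2=I P3=I  mem[L1]=52
21. P2: load  L1  bus=[BusRd]  L1: P0=O P1=I P2=S P3=I  mem[L1]=52
22. P2: load  L1  bus=[-]  L1: P0=O P1=I P2=S P3=I  mem[L1]=52
23. P3: store L1 := 38  bus=[BusRdX,Flush]  L1: P0=I P1=I P2=I P3=M  mem[L1]=82
24. P3: load  L1  bus=[-]  L1: P0=I P1=I P2=I P3=M  mem[L1]=82
25. P2: store L1 := 51  bus=[BusRdX,Flush]  L1: P0=I P1=I P2=M P3=I  mem[L1]=38
26. P1: store L1 := 98  bus=[BusRdX,Flush]  L1: P0=I P1=M P2=I P3=I  mem[L1]=51
27. P1: load  L0  bus=[BusRd]  L0: P0=I P1=S P2=O P3=I  mem[L0]=90
28. P3: load  L1  bus=[BusRd]  L1: P0=I P1=O P2=I P3=S  mem[L1]=51
29. P3: store L1 := 18  bus=[BusUpgr,Flush]  L1: P0=I P1=I P2=I P3=M  mem[L1]=98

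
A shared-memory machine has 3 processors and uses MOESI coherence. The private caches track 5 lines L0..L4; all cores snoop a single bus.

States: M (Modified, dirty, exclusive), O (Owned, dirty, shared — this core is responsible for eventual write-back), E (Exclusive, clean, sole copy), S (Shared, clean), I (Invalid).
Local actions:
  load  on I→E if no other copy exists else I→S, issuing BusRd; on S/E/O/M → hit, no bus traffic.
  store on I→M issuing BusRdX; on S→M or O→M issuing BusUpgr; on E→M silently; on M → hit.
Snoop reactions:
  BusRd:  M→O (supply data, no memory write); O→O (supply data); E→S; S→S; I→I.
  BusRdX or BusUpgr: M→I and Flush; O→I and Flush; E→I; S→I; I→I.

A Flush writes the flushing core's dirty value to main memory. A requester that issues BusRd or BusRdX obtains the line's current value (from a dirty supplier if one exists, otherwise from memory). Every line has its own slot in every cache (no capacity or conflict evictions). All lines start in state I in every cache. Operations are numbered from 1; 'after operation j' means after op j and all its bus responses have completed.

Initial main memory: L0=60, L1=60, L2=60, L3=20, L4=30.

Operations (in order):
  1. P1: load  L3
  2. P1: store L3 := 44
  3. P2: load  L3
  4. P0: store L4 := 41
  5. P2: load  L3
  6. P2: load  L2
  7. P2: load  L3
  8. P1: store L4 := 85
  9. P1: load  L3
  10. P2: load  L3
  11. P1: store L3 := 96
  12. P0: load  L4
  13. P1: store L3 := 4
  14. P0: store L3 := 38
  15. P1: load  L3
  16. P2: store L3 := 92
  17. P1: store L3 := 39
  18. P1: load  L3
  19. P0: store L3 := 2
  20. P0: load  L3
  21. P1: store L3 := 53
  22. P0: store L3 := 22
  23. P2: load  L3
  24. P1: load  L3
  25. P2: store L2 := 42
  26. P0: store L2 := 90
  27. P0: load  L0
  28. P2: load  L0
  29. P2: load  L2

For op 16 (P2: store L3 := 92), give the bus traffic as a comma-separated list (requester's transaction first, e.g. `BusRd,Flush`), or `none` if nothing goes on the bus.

bus = BusRdX,Flush

  op1 P1: load  L3 → I/E/I on L3; bus BusRd; mem=20
  op2 P1: store L3 := 44 → I/M/I on L3; bus (none); mem=20
  op3 P2: load  L3 → I/O/S on L3; bus BusRd; mem=20
  op4 P0: store L4 := 41 → M/I/I on L4; bus BusRdX; mem=30
  op5 P2: load  L3 → I/O/S on L3; bus (none); mem=20
  op6 P2: load  L2 → I/I/E on L2; bus BusRd; mem=60
  op7 P2: load  L3 → I/O/S on L3; bus (none); mem=20
  op8 P1: store L4 := 85 → I/M/I on L4; bus BusRdX Flush; mem=41
  op9 P1: load  L3 → I/O/S on L3; bus (none); mem=20
  op10 P2: load  L3 → I/O/S on L3; bus (none); mem=20
  op11 P1: store L3 := 96 → I/M/I on L3; bus BusUpgr; mem=20
  op12 P0: load  L4 → S/O/I on L4; bus BusRd; mem=41
  op13 P1: store L3 := 4 → I/M/I on L3; bus (none); mem=20
  op14 P0: store L3 := 38 → M/I/I on L3; bus BusRdX Flush; mem=4
  op15 P1: load  L3 → O/S/I on L3; bus BusRd; mem=4
  op16 P2: store L3 := 92 → I/I/M on L3; bus BusRdX Flush; mem=38
  op17 P1: store L3 := 39 → I/M/I on L3; bus BusRdX Flush; mem=92
  op18 P1: load  L3 → I/M/I on L3; bus (none); mem=92
  op19 P0: store L3 := 2 → M/I/I on L3; bus BusRdX Flush; mem=39
  op20 P0: load  L3 → M/I/I on L3; bus (none); mem=39
  op21 P1: store L3 := 53 → I/M/I on L3; bus BusRdX Flush; mem=2
  op22 P0: store L3 := 22 → M/I/I on L3; bus BusRdX Flush; mem=53
  op23 P2: load  L3 → O/I/S on L3; bus BusRd; mem=53
  op24 P1: load  L3 → O/S/S on L3; bus BusRd; mem=53
  op25 P2: store L2 := 42 → I/I/M on L2; bus (none); mem=60
  op26 P0: store L2 := 90 → M/I/I on L2; bus BusRdX Flush; mem=42
  op27 P0: load  L0 → E/I/I on L0; bus BusRd; mem=60
  op28 P2: load  L0 → S/I/S on L0; bus BusRd; mem=60
  op29 P2: load  L2 → O/I/S on L2; bus BusRd; mem=42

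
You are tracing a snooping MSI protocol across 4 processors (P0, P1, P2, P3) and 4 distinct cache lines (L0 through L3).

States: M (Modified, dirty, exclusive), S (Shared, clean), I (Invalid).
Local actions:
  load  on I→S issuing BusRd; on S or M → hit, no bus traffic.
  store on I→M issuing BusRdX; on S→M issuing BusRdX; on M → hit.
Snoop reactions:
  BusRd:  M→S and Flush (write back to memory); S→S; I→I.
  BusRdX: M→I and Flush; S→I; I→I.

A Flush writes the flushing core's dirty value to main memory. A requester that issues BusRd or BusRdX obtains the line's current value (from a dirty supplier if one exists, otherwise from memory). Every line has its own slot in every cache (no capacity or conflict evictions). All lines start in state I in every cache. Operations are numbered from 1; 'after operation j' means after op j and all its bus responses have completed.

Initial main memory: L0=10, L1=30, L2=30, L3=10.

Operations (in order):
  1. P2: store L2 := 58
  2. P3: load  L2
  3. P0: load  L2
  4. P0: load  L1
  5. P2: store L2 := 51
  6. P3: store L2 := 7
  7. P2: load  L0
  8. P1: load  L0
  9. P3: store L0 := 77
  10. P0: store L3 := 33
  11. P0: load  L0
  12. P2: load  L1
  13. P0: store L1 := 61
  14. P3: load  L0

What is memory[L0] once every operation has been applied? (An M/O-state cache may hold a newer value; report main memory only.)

[1] P2: store L2 := 58 | P0:I, P1:I, P2:M(58), P3:I | bus: BusRdX
[2] P3: load  L2 | P0:I, P1:I, P2:S(58), P3:S(58) | bus: BusRd,Flush
[3] P0: load  L2 | P0:S(58), P1:I, P2:S(58), P3:S(58) | bus: BusRd
[4] P0: load  L1 | P0:S(30), P1:I, P2:I, P3:I | bus: BusRd
[5] P2: store L2 := 51 | P0:I, P1:I, P2:M(51), P3:I | bus: BusRdX
[6] P3: store L2 := 7 | P0:I, P1:I, P2:I, P3:M(7) | bus: BusRdX,Flush
[7] P2: load  L0 | P0:I, P1:I, P2:S(10), P3:I | bus: BusRd
[8] P1: load  L0 | P0:I, P1:S(10), P2:S(10), P3:I | bus: BusRd
[9] P3: store L0 := 77 | P0:I, P1:I, P2:I, P3:M(77) | bus: BusRdX
[10] P0: store L3 := 33 | P0:M(33), P1:I, P2:I, P3:I | bus: BusRdX
[11] P0: load  L0 | P0:S(77), P1:I, P2:I, P3:S(77) | bus: BusRd,Flush
[12] P2: load  L1 | P0:S(30), P1:I, P2:S(30), P3:I | bus: BusRd
[13] P0: store L1 := 61 | P0:M(61), P1:I, P2:I, P3:I | bus: BusRdX
[14] P3: load  L0 | P0:S(77), P1:I, P2:I, P3:S(77) | bus: none

memory[L0] = 77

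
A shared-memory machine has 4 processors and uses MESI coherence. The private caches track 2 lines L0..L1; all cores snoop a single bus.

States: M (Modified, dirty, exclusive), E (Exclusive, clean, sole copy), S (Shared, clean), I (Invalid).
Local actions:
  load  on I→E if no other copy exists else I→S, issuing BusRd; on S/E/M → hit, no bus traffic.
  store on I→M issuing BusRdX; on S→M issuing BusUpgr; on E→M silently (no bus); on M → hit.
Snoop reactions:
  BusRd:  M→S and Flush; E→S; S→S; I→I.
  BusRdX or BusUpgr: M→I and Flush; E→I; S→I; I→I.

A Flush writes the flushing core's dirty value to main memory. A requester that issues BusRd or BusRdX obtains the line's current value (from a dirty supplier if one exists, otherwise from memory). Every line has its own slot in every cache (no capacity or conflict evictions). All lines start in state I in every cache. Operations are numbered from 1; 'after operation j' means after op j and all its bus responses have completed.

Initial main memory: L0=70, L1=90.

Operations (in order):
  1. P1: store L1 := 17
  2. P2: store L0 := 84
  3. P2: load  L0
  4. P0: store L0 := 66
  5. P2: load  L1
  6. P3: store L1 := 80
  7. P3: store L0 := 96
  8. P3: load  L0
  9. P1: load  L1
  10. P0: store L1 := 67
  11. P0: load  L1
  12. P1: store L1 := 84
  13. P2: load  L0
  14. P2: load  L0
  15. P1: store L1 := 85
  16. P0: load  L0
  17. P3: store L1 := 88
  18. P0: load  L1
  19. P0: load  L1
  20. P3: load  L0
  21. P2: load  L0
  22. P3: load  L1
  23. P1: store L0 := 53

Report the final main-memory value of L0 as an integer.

memory[L0] = 96

1. P1: store L1 := 17  bus=[BusRdX]  L1: P0=I P1=M P2=I P3=I  mem[L1]=90
2. P2: store L0 := 84  bus=[BusRdX]  L0: P0=I P1=I P2=M P3=I  mem[L0]=70
3. P2: load  L0  bus=[-]  L0: P0=I P1=I P2=M P3=I  mem[L0]=70
4. P0: store L0 := 66  bus=[BusRdX,Flush]  L0: P0=M P1=I P2=I P3=I  mem[L0]=84
5. P2: load  L1  bus=[BusRd,Flush]  L1: P0=I P1=S P2=S P3=I  mem[L1]=17
6. P3: store L1 := 80  bus=[BusRdX]  L1: P0=I P1=I P2=I P3=M  mem[L1]=17
7. P3: store L0 := 96  bus=[BusRdX,Flush]  L0: P0=I P1=I P2=I P3=M  mem[L0]=66
8. P3: load  L0  bus=[-]  L0: P0=I P1=I P2=I P3=M  mem[L0]=66
9. P1: load  L1  bus=[BusRd,Flush]  L1: P0=I P1=S P2=I P3=S  mem[L1]=80
10. P0: store L1 := 67  bus=[BusRdX]  L1: P0=M P1=I P2=I P3=I  mem[L1]=80
11. P0: load  L1  bus=[-]  L1: P0=M P1=I P2=I P3=I  mem[L1]=80
12. P1: store L1 := 84  bus=[BusRdX,Flush]  L1: P0=I P1=M P2=I P3=I  mem[L1]=67
13. P2: load  L0  bus=[BusRd,Flush]  L0: P0=I P1=I P2=S P3=S  mem[L0]=96
14. P2: load  L0  bus=[-]  L0: P0=I P1=I P2=S P3=S  mem[L0]=96
15. P1: store L1 := 85  bus=[-]  L1: P0=I P1=M P2=I P3=I  mem[L1]=67
16. P0: load  L0  bus=[BusRd]  L0: P0=S P1=I P2=S P3=S  mem[L0]=96
17. P3: store L1 := 88  bus=[BusRdX,Flush]  L1: P0=I P1=I P2=I P3=M  mem[L1]=85
18. P0: load  L1  bus=[BusRd,Flush]  L1: P0=S P1=I P2=I P3=S  mem[L1]=88
19. P0: load  L1  bus=[-]  L1: P0=S P1=I P2=I P3=S  mem[L1]=88
20. P3: load  L0  bus=[-]  L0: P0=S P1=I P2=S P3=S  mem[L0]=96
21. P2: load  L0  bus=[-]  L0: P0=S P1=I P2=S P3=S  mem[L0]=96
22. P3: load  L1  bus=[-]  L1: P0=S P1=I P2=I P3=S  mem[L1]=88
23. P1: store L0 := 53  bus=[BusRdX]  L0: P0=I P1=M P2=I P3=I  mem[L0]=96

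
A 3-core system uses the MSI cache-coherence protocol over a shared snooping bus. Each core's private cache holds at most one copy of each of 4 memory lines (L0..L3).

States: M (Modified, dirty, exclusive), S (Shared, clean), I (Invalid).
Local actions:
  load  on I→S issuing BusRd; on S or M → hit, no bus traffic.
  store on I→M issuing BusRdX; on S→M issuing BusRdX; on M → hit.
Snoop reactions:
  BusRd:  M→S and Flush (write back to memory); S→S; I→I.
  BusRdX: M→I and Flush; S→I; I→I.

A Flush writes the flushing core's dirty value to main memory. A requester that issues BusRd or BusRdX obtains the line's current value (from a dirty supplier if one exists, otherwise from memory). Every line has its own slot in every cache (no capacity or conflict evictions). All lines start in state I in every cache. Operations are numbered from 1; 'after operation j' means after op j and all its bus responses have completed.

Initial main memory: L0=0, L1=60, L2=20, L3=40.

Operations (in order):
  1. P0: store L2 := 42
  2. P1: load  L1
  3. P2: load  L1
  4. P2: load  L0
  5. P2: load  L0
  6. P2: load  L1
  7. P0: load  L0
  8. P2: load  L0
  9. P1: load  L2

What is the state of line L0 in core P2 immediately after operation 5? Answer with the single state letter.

step 1: P0: store L2 := 42  ⟶  MII  (L2)  txn=BusRdX  M[L2]=20
step 2: P1: load  L1  ⟶  ISI  (L1)  txn=BusRd  M[L1]=60
step 3: P2: load  L1  ⟶  ISS  (L1)  txn=BusRd  M[L1]=60
step 4: P2: load  L0  ⟶  IIS  (L0)  txn=BusRd  M[L0]=0
step 5: P2: load  L0  ⟶  IIS  (L0)  txn=∅  M[L0]=0
step 6: P2: load  L1  ⟶  ISS  (L1)  txn=∅  M[L1]=60
step 7: P0: load  L0  ⟶  SIS  (L0)  txn=BusRd  M[L0]=0
step 8: P2: load  L0  ⟶  SIS  (L0)  txn=∅  M[L0]=0
step 9: P1: load  L2  ⟶  SSI  (L2)  txn=BusRd+Flush  M[L2]=42

state = S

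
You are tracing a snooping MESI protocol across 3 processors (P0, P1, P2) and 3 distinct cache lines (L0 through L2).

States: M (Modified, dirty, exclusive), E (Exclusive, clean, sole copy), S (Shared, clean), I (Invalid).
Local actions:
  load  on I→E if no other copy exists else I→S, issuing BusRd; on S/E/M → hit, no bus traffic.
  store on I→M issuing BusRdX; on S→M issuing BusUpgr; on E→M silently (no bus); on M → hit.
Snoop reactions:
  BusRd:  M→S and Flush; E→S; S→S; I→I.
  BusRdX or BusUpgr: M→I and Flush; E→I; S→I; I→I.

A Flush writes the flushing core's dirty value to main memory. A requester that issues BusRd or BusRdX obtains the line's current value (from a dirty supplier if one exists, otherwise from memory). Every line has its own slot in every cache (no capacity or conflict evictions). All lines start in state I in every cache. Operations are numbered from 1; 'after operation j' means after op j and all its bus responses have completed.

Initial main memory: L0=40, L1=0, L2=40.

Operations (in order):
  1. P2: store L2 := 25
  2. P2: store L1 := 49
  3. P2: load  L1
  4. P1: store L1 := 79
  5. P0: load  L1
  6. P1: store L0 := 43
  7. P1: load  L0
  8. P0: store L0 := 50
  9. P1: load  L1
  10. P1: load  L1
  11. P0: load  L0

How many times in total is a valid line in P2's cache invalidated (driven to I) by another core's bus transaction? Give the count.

invalidations = 1

[1] P2: store L2 := 25 | P0:I, P1:I, P2:M(25) | bus: BusRdX
[2] P2: store L1 := 49 | P0:I, P1:I, P2:M(49) | bus: BusRdX
[3] P2: load  L1 | P0:I, P1:I, P2:M(49) | bus: none
[4] P1: store L1 := 79 | P0:I, P1:M(79), P2:I | bus: BusRdX,Flush
[5] P0: load  L1 | P0:S(79), P1:S(79), P2:I | bus: BusRd,Flush
[6] P1: store L0 := 43 | P0:I, P1:M(43), P2:I | bus: BusRdX
[7] P1: load  L0 | P0:I, P1:M(43), P2:I | bus: none
[8] P0: store L0 := 50 | P0:M(50), P1:I, P2:I | bus: BusRdX,Flush
[9] P1: load  L1 | P0:S(79), P1:S(79), P2:I | bus: none
[10] P1: load  L1 | P0:S(79), P1:S(79), P2:I | bus: none
[11] P0: load  L0 | P0:M(50), P1:I, P2:I | bus: none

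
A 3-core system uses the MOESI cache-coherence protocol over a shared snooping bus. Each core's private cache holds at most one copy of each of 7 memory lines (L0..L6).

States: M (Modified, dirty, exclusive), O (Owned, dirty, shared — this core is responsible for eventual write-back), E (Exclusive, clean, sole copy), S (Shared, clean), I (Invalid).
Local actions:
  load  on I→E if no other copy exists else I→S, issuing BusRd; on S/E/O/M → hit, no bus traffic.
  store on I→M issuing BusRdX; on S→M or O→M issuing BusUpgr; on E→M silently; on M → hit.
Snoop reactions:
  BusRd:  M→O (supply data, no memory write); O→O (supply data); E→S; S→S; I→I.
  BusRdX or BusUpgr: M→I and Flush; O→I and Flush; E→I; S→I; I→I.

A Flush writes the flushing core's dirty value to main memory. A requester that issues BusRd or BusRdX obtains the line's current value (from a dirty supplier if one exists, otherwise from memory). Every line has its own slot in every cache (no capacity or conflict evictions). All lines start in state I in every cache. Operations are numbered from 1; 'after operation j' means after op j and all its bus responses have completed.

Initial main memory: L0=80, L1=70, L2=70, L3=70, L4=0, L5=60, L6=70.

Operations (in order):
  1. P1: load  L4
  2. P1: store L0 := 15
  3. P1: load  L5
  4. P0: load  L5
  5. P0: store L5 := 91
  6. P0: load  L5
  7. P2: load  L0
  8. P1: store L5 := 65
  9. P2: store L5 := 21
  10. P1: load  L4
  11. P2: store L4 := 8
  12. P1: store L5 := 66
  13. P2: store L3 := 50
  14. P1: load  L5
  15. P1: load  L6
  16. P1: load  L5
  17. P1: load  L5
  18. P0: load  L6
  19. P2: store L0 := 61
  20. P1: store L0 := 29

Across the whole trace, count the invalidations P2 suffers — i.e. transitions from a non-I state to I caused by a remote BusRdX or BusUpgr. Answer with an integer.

invalidations = 2

step 1: P1: load  L4  ⟶  IEI  (L4)  txn=BusRd  M[L4]=0
step 2: P1: store L0 := 15  ⟶  IMI  (L0)  txn=BusRdX  M[L0]=80
step 3: P1: load  L5  ⟶  IEI  (L5)  txn=BusRd  M[L5]=60
step 4: P0: load  L5  ⟶  SSI  (L5)  txn=BusRd  M[L5]=60
step 5: P0: store L5 := 91  ⟶  MII  (L5)  txn=BusUpgr  M[L5]=60
step 6: P0: load  L5  ⟶  MII  (L5)  txn=∅  M[L5]=60
step 7: P2: load  L0  ⟶  IOS  (L0)  txn=BusRd  M[L0]=80
step 8: P1: store L5 := 65  ⟶  IMI  (L5)  txn=BusRdX+Flush  M[L5]=91
step 9: P2: store L5 := 21  ⟶  IIM  (L5)  txn=BusRdX+Flush  M[L5]=65
step 10: P1: load  L4  ⟶  IEI  (L4)  txn=∅  M[L4]=0
step 11: P2: store L4 := 8  ⟶  IIM  (L4)  txn=BusRdX  M[L4]=0
step 12: P1: store L5 := 66  ⟶  IMI  (L5)  txn=BusRdX+Flush  M[L5]=21
step 13: P2: store L3 := 50  ⟶  IIM  (L3)  txn=BusRdX  M[L3]=70
step 14: P1: load  L5  ⟶  IMI  (L5)  txn=∅  M[L5]=21
step 15: P1: load  L6  ⟶  IEI  (L6)  txn=BusRd  M[L6]=70
step 16: P1: load  L5  ⟶  IMI  (L5)  txn=∅  M[L5]=21
step 17: P1: load  L5  ⟶  IMI  (L5)  txn=∅  M[L5]=21
step 18: P0: load  L6  ⟶  SSI  (L6)  txn=BusRd  M[L6]=70
step 19: P2: store L0 := 61  ⟶  IIM  (L0)  txn=BusUpgr+Flush  M[L0]=15
step 20: P1: store L0 := 29  ⟶  IMI  (L0)  txn=BusRdX+Flush  M[L0]=61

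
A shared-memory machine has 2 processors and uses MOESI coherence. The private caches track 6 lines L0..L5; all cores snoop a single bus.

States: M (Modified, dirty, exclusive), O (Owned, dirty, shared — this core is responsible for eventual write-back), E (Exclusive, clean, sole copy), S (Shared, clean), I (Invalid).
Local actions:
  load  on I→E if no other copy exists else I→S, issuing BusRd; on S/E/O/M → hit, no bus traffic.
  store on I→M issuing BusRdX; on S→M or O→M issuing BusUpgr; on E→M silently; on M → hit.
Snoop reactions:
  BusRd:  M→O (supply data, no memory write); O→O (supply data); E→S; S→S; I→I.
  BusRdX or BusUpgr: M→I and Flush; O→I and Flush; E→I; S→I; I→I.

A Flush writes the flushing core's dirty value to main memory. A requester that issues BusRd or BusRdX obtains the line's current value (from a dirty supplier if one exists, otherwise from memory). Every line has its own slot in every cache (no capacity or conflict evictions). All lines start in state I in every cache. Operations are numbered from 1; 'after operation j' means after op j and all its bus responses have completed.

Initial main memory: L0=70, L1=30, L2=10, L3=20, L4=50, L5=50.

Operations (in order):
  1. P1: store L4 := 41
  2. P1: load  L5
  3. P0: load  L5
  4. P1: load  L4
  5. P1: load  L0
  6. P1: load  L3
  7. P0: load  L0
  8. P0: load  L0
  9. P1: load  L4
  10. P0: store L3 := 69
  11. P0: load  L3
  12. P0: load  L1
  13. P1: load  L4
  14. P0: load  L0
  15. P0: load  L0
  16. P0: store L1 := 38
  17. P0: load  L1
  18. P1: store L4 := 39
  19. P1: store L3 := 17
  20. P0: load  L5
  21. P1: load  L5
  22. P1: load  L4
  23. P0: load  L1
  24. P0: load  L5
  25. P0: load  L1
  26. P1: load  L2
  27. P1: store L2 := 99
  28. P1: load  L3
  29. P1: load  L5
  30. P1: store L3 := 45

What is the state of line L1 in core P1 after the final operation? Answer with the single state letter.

1. P1: store L4 := 41  bus=[BusRdX]  L4: P0=I P1=M  mem[L4]=50
2. P1: load  L5  bus=[BusRd]  L5: P0=I P1=E  mem[L5]=50
3. P0: load  L5  bus=[BusRd]  L5: P0=S P1=S  mem[L5]=50
4. P1: load  L4  bus=[-]  L4: P0=I P1=M  mem[L4]=50
5. P1: load  L0  bus=[BusRd]  L0: P0=I P1=E  mem[L0]=70
6. P1: load  L3  bus=[BusRd]  L3: P0=I P1=E  mem[L3]=20
7. P0: load  L0  bus=[BusRd]  L0: P0=S P1=S  mem[L0]=70
8. P0: load  L0  bus=[-]  L0: P0=S P1=S  mem[L0]=70
9. P1: load  L4  bus=[-]  L4: P0=I P1=M  mem[L4]=50
10. P0: store L3 := 69  bus=[BusRdX]  L3: P0=M P1=I  mem[L3]=20
11. P0: load  L3  bus=[-]  L3: P0=M P1=I  mem[L3]=20
12. P0: load  L1  bus=[BusRd]  L1: P0=E P1=I  mem[L1]=30
13. P1: load  L4  bus=[-]  L4: P0=I P1=M  mem[L4]=50
14. P0: load  L0  bus=[-]  L0: P0=S P1=S  mem[L0]=70
15. P0: load  L0  bus=[-]  L0: P0=S P1=S  mem[L0]=70
16. P0: store L1 := 38  bus=[-]  L1: P0=M P1=I  mem[L1]=30
17. P0: load  L1  bus=[-]  L1: P0=M P1=I  mem[L1]=30
18. P1: store L4 := 39  bus=[-]  L4: P0=I P1=M  mem[L4]=50
19. P1: store L3 := 17  bus=[BusRdX,Flush]  L3: P0=I P1=M  mem[L3]=69
20. P0: load  L5  bus=[-]  L5: P0=S P1=S  mem[L5]=50
21. P1: load  L5  bus=[-]  L5: P0=S P1=S  mem[L5]=50
22. P1: load  L4  bus=[-]  L4: P0=I P1=M  mem[L4]=50
23. P0: load  L1  bus=[-]  L1: P0=M P1=I  mem[L1]=30
24. P0: load  L5  bus=[-]  L5: P0=S P1=S  mem[L5]=50
25. P0: load  L1  bus=[-]  L1: P0=M P1=I  mem[L1]=30
26. P1: load  L2  bus=[BusRd]  L2: P0=I P1=E  mem[L2]=10
27. P1: store L2 := 99  bus=[-]  L2: P0=I P1=M  mem[L2]=10
28. P1: load  L3  bus=[-]  L3: P0=I P1=M  mem[L3]=69
29. P1: load  L5  bus=[-]  L5: P0=S P1=S  mem[L5]=50
30. P1: store L3 := 45  bus=[-]  L3: P0=I P1=M  mem[L3]=69

state = I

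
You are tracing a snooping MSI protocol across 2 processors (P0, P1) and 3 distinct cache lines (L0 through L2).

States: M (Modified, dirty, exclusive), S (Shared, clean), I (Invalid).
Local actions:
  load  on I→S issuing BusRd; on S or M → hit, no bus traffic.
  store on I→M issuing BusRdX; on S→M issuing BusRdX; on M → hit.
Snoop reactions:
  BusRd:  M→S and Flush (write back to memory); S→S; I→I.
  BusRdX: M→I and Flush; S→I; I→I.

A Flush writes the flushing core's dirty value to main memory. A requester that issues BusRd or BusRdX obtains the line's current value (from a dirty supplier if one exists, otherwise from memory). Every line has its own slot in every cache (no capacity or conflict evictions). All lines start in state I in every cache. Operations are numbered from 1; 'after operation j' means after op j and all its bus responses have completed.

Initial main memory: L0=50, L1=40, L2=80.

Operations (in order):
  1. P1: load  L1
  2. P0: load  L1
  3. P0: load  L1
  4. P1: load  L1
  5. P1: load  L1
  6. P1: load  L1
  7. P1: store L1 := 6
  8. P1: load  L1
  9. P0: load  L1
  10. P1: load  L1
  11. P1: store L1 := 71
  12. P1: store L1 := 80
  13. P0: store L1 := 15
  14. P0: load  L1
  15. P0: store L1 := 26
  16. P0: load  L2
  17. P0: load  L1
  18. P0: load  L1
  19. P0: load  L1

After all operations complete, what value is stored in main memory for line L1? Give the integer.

1. P1: load  L1  bus=[BusRd]  L1: P0=I P1=S  mem[L1]=40
2. P0: load  L1  bus=[BusRd]  L1: P0=S P1=S  mem[L1]=40
3. P0: load  L1  bus=[-]  L1: P0=S P1=S  mem[L1]=40
4. P1: load  L1  bus=[-]  L1: P0=S P1=S  mem[L1]=40
5. P1: load  L1  bus=[-]  L1: P0=S P1=S  mem[L1]=40
6. P1: load  L1  bus=[-]  L1: P0=S P1=S  mem[L1]=40
7. P1: store L1 := 6  bus=[BusRdX]  L1: P0=I P1=M  mem[L1]=40
8. P1: load  L1  bus=[-]  L1: P0=I P1=M  mem[L1]=40
9. P0: load  L1  bus=[BusRd,Flush]  L1: P0=S P1=S  mem[L1]=6
10. P1: load  L1  bus=[-]  L1: P0=S P1=S  mem[L1]=6
11. P1: store L1 := 71  bus=[BusRdX]  L1: P0=I P1=M  mem[L1]=6
12. P1: store L1 := 80  bus=[-]  L1: P0=I P1=M  mem[L1]=6
13. P0: store L1 := 15  bus=[BusRdX,Flush]  L1: P0=M P1=I  mem[L1]=80
14. P0: load  L1  bus=[-]  L1: P0=M P1=I  mem[L1]=80
15. P0: store L1 := 26  bus=[-]  L1: P0=M P1=I  mem[L1]=80
16. P0: load  L2  bus=[BusRd]  L2: P0=S P1=I  mem[L2]=80
17. P0: load  L1  bus=[-]  L1: P0=M P1=I  mem[L1]=80
18. P0: load  L1  bus=[-]  L1: P0=M P1=I  mem[L1]=80
19. P0: load  L1  bus=[-]  L1: P0=M P1=I  mem[L1]=80

memory[L1] = 80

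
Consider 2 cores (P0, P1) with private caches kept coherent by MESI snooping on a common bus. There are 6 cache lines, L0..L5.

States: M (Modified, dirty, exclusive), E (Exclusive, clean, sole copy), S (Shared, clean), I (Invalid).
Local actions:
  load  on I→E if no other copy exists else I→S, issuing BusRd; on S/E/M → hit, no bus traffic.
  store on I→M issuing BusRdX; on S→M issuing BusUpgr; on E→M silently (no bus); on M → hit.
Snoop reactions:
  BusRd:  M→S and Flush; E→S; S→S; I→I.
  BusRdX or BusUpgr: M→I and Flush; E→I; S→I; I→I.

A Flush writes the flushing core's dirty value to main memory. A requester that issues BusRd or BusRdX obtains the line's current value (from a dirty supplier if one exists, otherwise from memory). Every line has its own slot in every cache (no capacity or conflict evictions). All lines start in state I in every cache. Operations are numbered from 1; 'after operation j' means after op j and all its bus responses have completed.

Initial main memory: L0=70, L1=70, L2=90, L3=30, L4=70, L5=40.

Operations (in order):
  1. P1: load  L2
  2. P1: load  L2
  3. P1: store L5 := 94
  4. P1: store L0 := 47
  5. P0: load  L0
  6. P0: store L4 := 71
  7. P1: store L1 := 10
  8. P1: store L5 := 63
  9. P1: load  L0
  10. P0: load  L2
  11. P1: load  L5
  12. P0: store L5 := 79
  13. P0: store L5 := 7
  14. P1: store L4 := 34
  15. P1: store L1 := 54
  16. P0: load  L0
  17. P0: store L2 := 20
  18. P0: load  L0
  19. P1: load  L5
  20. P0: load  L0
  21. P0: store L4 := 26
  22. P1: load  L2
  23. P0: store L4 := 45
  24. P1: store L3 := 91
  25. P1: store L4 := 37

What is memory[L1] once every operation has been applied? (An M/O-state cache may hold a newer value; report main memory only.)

  op1 P1: load  L2 → I/E on L2; bus BusRd; mem=90
  op2 P1: load  L2 → I/E on L2; bus (none); mem=90
  op3 P1: store L5 := 94 → I/M on L5; bus BusRdX; mem=40
  op4 P1: store L0 := 47 → I/M on L0; bus BusRdX; mem=70
  op5 P0: load  L0 → S/S on L0; bus BusRd Flush; mem=47
  op6 P0: store L4 := 71 → M/I on L4; bus BusRdX; mem=70
  op7 P1: store L1 := 10 → I/M on L1; bus BusRdX; mem=70
  op8 P1: store L5 := 63 → I/M on L5; bus (none); mem=40
  op9 P1: load  L0 → S/S on L0; bus (none); mem=47
  op10 P0: load  L2 → S/S on L2; bus BusRd; mem=90
  op11 P1: load  L5 → I/M on L5; bus (none); mem=40
  op12 P0: store L5 := 79 → M/I on L5; bus BusRdX Flush; mem=63
  op13 P0: store L5 := 7 → M/I on L5; bus (none); mem=63
  op14 P1: store L4 := 34 → I/M on L4; bus BusRdX Flush; mem=71
  op15 P1: store L1 := 54 → I/M on L1; bus (none); mem=70
  op16 P0: load  L0 → S/S on L0; bus (none); mem=47
  op17 P0: store L2 := 20 → M/I on L2; bus BusUpgr; mem=90
  op18 P0: load  L0 → S/S on L0; bus (none); mem=47
  op19 P1: load  L5 → S/S on L5; bus BusRd Flush; mem=7
  op20 P0: load  L0 → S/S on L0; bus (none); mem=47
  op21 P0: store L4 := 26 → M/I on L4; bus BusRdX Flush; mem=34
  op22 P1: load  L2 → S/S on L2; bus BusRd Flush; mem=20
  op23 P0: store L4 := 45 → M/I on L4; bus (none); mem=34
  op24 P1: store L3 := 91 → I/M on L3; bus BusRdX; mem=30
  op25 P1: store L4 := 37 → I/M on L4; bus BusRdX Flush; mem=45

memory[L1] = 70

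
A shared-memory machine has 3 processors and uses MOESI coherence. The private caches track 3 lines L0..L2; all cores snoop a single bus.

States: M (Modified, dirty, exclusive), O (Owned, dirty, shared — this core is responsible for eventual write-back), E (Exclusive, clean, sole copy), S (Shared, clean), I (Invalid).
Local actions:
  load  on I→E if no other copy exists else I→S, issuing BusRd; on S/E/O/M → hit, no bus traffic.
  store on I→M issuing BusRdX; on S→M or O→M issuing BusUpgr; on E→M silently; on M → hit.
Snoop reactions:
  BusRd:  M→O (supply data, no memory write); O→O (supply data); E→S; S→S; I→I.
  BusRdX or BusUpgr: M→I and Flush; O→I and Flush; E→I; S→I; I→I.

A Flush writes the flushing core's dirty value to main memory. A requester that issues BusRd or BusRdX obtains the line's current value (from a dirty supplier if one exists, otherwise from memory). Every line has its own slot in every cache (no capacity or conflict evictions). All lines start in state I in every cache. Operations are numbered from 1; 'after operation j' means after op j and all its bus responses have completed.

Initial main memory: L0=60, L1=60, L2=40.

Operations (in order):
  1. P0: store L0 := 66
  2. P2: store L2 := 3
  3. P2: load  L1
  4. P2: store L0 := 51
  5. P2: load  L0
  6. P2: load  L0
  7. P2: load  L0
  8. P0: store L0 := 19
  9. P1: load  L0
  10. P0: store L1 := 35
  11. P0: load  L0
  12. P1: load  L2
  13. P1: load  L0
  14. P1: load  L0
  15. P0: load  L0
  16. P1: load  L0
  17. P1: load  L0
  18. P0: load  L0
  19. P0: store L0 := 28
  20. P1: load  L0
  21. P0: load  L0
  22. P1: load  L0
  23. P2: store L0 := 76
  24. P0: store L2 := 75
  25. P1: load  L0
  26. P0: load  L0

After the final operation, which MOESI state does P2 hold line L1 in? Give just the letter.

state = I

step 1: P0: store L0 := 66  ⟶  MII  (L0)  txn=BusRdX  M[L0]=60
step 2: P2: store L2 := 3  ⟶  IIM  (L2)  txn=BusRdX  M[L2]=40
step 3: P2: load  L1  ⟶  IIE  (L1)  txn=BusRd  M[L1]=60
step 4: P2: store L0 := 51  ⟶  IIM  (L0)  txn=BusRdX+Flush  M[L0]=66
step 5: P2: load  L0  ⟶  IIM  (L0)  txn=∅  M[L0]=66
step 6: P2: load  L0  ⟶  IIM  (L0)  txn=∅  M[L0]=66
step 7: P2: load  L0  ⟶  IIM  (L0)  txn=∅  M[L0]=66
step 8: P0: store L0 := 19  ⟶  MII  (L0)  txn=BusRdX+Flush  M[L0]=51
step 9: P1: load  L0  ⟶  OSI  (L0)  txn=BusRd  M[L0]=51
step 10: P0: store L1 := 35  ⟶  MII  (L1)  txn=BusRdX  M[L1]=60
step 11: P0: load  L0  ⟶  OSI  (L0)  txn=∅  M[L0]=51
step 12: P1: load  L2  ⟶  ISO  (L2)  txn=BusRd  M[L2]=40
step 13: P1: load  L0  ⟶  OSI  (L0)  txn=∅  M[L0]=51
step 14: P1: load  L0  ⟶  OSI  (L0)  txn=∅  M[L0]=51
step 15: P0: load  L0  ⟶  OSI  (L0)  txn=∅  M[L0]=51
step 16: P1: load  L0  ⟶  OSI  (L0)  txn=∅  M[L0]=51
step 17: P1: load  L0  ⟶  OSI  (L0)  txn=∅  M[L0]=51
step 18: P0: load  L0  ⟶  OSI  (L0)  txn=∅  M[L0]=51
step 19: P0: store L0 := 28  ⟶  MII  (L0)  txn=BusUpgr  M[L0]=51
step 20: P1: load  L0  ⟶  OSI  (L0)  txn=BusRd  M[L0]=51
step 21: P0: load  L0  ⟶  OSI  (L0)  txn=∅  M[L0]=51
step 22: P1: load  L0  ⟶  OSI  (L0)  txn=∅  M[L0]=51
step 23: P2: store L0 := 76  ⟶  IIM  (L0)  txn=BusRdX+Flush  M[L0]=28
step 24: P0: store L2 := 75  ⟶  MII  (L2)  txn=BusRdX+Flush  M[L2]=3
step 25: P1: load  L0  ⟶  ISO  (L0)  txn=BusRd  M[L0]=28
step 26: P0: load  L0  ⟶  SSO  (L0)  txn=BusRd  M[L0]=28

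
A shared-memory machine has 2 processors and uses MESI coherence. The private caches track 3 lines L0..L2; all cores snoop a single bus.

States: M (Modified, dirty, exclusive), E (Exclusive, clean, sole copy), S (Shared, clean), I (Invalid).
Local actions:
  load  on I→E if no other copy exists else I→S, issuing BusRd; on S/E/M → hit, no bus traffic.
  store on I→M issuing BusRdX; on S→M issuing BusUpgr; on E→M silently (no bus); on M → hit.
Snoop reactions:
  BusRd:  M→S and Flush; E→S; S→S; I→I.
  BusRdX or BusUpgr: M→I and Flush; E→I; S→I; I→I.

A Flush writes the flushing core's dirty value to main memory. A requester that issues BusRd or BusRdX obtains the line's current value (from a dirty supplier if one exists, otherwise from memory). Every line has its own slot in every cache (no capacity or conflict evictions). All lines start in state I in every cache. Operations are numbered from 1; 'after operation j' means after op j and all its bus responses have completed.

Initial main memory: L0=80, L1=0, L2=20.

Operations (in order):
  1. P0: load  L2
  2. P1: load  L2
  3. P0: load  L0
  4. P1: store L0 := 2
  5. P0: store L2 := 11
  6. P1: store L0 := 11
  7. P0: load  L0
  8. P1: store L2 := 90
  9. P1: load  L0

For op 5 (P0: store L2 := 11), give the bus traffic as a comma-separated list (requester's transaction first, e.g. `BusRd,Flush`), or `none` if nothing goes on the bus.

1. P0: load  L2  bus=[BusRd]  L2: P0=E P1=I  mem[L2]=20
2. P1: load  L2  bus=[BusRd]  L2: P0=S P1=S  mem[L2]=20
3. P0: load  L0  bus=[BusRd]  L0: P0=E P1=I  mem[L0]=80
4. P1: store L0 := 2  bus=[BusRdX]  L0: P0=I P1=M  mem[L0]=80
5. P0: store L2 := 11  bus=[BusUpgr]  L2: P0=M P1=I  mem[L2]=20
6. P1: store L0 := 11  bus=[-]  L0: P0=I P1=M  mem[L0]=80
7. P0: load  L0  bus=[BusRd,Flush]  L0: P0=S P1=S  mem[L0]=11
8. P1: store L2 := 90  bus=[BusRdX,Flush]  L2: P0=I P1=M  mem[L2]=11
9. P1: load  L0  bus=[-]  L0: P0=S P1=S  mem[L0]=11

bus = BusUpgr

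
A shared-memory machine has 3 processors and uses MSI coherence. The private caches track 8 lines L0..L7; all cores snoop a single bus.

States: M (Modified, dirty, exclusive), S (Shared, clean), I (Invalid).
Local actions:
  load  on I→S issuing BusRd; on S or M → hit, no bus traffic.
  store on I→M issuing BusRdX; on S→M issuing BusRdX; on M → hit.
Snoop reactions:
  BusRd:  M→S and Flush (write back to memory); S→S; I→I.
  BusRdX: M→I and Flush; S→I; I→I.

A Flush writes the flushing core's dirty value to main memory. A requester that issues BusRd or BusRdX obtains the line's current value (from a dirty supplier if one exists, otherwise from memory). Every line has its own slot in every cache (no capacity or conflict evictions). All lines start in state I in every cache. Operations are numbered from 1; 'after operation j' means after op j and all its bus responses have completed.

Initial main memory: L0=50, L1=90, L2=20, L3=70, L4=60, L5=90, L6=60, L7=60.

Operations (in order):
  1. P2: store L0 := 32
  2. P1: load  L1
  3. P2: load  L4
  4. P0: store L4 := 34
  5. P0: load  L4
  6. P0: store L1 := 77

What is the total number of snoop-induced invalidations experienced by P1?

invalidations = 1

1. P2: store L0 := 32  bus=[BusRdX]  L0: P0=I P1=I P2=M  mem[L0]=50
2. P1: load  L1  bus=[BusRd]  L1: P0=I P1=S P2=I  mem[L1]=90
3. P2: load  L4  bus=[BusRd]  L4: P0=I P1=I P2=S  mem[L4]=60
4. P0: store L4 := 34  bus=[BusRdX]  L4: P0=M P1=I P2=I  mem[L4]=60
5. P0: load  L4  bus=[-]  L4: P0=M P1=I P2=I  mem[L4]=60
6. P0: store L1 := 77  bus=[BusRdX]  L1: P0=M P1=I P2=I  mem[L1]=90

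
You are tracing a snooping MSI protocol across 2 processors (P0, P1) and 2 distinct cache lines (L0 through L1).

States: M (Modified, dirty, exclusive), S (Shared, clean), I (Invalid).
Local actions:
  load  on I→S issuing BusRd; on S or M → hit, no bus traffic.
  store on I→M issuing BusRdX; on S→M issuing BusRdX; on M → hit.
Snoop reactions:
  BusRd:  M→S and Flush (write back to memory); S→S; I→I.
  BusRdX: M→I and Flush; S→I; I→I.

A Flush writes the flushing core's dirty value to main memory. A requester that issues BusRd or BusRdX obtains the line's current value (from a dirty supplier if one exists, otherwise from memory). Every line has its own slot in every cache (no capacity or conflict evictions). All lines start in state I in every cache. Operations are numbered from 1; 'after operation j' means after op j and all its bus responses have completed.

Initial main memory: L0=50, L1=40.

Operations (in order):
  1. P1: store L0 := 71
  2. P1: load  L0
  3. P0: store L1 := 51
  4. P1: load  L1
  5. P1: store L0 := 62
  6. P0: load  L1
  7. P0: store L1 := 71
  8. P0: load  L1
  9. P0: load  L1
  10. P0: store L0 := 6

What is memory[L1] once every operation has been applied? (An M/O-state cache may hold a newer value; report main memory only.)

memory[L1] = 51

  op1 P1: store L0 := 71 → I/M on L0; bus BusRdX; mem=50
  op2 P1: load  L0 → I/M on L0; bus (none); mem=50
  op3 P0: store L1 := 51 → M/I on L1; bus BusRdX; mem=40
  op4 P1: load  L1 → S/S on L1; bus BusRd Flush; mem=51
  op5 P1: store L0 := 62 → I/M on L0; bus (none); mem=50
  op6 P0: load  L1 → S/S on L1; bus (none); mem=51
  op7 P0: store L1 := 71 → M/I on L1; bus BusRdX; mem=51
  op8 P0: load  L1 → M/I on L1; bus (none); mem=51
  op9 P0: load  L1 → M/I on L1; bus (none); mem=51
  op10 P0: store L0 := 6 → M/I on L0; bus BusRdX Flush; mem=62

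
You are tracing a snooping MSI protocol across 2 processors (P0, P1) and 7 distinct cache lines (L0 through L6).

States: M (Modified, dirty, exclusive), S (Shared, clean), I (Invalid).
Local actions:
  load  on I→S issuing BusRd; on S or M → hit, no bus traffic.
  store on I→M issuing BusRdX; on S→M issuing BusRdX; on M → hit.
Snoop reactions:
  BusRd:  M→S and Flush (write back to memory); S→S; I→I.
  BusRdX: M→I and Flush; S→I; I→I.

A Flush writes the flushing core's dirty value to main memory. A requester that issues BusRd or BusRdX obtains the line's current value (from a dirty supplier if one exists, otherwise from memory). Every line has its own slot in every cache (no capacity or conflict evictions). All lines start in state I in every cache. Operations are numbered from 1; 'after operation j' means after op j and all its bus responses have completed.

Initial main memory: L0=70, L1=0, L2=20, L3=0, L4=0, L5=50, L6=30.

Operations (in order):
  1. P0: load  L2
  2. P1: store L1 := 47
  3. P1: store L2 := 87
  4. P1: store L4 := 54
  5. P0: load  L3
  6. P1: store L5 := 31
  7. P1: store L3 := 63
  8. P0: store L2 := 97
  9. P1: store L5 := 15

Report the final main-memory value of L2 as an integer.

1. P0: load  L2  bus=[BusRd]  L2: P0=S P1=I  mem[L2]=20
2. P1: store L1 := 47  bus=[BusRdX]  L1: P0=I P1=M  mem[L1]=0
3. P1: store L2 := 87  bus=[BusRdX]  L2: P0=I P1=M  mem[L2]=20
4. P1: store L4 := 54  bus=[BusRdX]  L4: P0=I P1=M  mem[L4]=0
5. P0: load  L3  bus=[BusRd]  L3: P0=S P1=I  mem[L3]=0
6. P1: store L5 := 31  bus=[BusRdX]  L5: P0=I P1=M  mem[L5]=50
7. P1: store L3 := 63  bus=[BusRdX]  L3: P0=I P1=M  mem[L3]=0
8. P0: store L2 := 97  bus=[BusRdX,Flush]  L2: P0=M P1=I  mem[L2]=87
9. P1: store L5 := 15  bus=[-]  L5: P0=I P1=M  mem[L5]=50

memory[L2] = 87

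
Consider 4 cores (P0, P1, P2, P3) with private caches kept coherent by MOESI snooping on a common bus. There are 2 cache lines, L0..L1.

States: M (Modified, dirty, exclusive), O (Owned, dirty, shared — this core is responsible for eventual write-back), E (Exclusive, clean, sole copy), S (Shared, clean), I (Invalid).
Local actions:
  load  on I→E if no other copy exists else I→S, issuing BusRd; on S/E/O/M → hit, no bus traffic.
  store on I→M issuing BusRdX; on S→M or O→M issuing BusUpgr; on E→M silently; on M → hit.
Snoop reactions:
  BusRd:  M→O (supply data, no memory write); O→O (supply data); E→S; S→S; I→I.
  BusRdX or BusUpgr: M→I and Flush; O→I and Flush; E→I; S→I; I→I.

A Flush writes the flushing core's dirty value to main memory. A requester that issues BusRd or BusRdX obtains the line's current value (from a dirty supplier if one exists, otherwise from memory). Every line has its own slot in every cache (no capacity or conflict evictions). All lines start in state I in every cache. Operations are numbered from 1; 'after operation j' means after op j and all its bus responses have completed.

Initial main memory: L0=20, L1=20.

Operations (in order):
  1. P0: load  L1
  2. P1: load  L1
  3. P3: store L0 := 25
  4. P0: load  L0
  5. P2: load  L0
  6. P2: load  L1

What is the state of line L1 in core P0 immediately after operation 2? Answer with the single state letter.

state = S

  op1 P0: load  L1 → E/I/I/I on L1; bus BusRd; mem=20
  op2 P1: load  L1 → S/S/I/I on L1; bus BusRd; mem=20
  op3 P3: store L0 := 25 → I/I/I/M on L0; bus BusRdX; mem=20
  op4 P0: load  L0 → S/I/I/O on L0; bus BusRd; mem=20
  op5 P2: load  L0 → S/I/S/O on L0; bus BusRd; mem=20
  op6 P2: load  L1 → S/S/S/I on L1; bus BusRd; mem=20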